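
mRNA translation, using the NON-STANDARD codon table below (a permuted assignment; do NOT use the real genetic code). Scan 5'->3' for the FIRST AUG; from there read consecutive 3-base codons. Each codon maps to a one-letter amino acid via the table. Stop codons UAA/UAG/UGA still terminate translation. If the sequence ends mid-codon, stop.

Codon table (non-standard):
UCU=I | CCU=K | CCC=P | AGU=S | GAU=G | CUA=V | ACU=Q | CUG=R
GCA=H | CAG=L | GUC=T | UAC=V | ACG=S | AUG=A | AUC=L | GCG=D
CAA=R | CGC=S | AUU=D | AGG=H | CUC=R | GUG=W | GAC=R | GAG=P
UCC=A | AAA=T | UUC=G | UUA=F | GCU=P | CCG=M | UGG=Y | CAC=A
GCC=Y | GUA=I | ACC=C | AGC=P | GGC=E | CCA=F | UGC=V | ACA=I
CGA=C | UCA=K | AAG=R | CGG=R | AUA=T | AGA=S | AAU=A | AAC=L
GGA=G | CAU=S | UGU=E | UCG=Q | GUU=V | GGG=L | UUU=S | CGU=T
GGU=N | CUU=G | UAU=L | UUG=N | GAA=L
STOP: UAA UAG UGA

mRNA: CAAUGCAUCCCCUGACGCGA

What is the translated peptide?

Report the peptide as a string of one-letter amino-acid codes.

Answer: ASPRSC

Derivation:
start AUG at pos 2
pos 2: AUG -> A; peptide=A
pos 5: CAU -> S; peptide=AS
pos 8: CCC -> P; peptide=ASP
pos 11: CUG -> R; peptide=ASPR
pos 14: ACG -> S; peptide=ASPRS
pos 17: CGA -> C; peptide=ASPRSC
pos 20: only 0 nt remain (<3), stop (end of mRNA)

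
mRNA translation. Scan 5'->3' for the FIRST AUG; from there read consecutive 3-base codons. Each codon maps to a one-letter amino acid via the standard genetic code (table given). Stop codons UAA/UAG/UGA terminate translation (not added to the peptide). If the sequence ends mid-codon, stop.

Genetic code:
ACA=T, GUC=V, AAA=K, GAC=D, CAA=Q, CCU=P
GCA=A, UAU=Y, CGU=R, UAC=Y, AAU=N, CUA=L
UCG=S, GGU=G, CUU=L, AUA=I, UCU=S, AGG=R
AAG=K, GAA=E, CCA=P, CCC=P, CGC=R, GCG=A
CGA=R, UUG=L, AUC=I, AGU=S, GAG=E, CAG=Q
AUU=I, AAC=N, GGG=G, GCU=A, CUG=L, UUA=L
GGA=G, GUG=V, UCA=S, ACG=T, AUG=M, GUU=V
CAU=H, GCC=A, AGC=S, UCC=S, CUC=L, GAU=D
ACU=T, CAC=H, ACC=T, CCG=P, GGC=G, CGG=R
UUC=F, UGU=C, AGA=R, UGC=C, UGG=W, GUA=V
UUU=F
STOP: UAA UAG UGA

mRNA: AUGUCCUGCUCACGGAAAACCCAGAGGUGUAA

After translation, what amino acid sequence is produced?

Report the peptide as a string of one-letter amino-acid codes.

start AUG at pos 0
pos 0: AUG -> M; peptide=M
pos 3: UCC -> S; peptide=MS
pos 6: UGC -> C; peptide=MSC
pos 9: UCA -> S; peptide=MSCS
pos 12: CGG -> R; peptide=MSCSR
pos 15: AAA -> K; peptide=MSCSRK
pos 18: ACC -> T; peptide=MSCSRKT
pos 21: CAG -> Q; peptide=MSCSRKTQ
pos 24: AGG -> R; peptide=MSCSRKTQR
pos 27: UGU -> C; peptide=MSCSRKTQRC
pos 30: only 2 nt remain (<3), stop (end of mRNA)

Answer: MSCSRKTQRC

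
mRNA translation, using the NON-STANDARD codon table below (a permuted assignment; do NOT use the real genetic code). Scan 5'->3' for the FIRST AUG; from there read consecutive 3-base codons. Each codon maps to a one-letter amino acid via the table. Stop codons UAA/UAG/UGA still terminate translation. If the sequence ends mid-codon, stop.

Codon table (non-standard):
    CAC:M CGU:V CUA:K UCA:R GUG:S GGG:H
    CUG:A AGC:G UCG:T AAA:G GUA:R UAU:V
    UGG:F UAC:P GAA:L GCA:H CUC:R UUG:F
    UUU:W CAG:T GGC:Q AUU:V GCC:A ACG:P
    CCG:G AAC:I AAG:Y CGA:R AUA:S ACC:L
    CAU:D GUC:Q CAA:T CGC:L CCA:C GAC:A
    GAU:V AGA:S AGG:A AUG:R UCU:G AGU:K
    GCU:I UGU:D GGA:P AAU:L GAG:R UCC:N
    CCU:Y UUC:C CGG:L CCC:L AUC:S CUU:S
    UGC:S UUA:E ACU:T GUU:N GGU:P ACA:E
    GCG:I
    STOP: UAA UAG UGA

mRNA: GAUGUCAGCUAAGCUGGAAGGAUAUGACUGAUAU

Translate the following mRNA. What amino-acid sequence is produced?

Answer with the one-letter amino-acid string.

Answer: RRIYALPVA

Derivation:
start AUG at pos 1
pos 1: AUG -> R; peptide=R
pos 4: UCA -> R; peptide=RR
pos 7: GCU -> I; peptide=RRI
pos 10: AAG -> Y; peptide=RRIY
pos 13: CUG -> A; peptide=RRIYA
pos 16: GAA -> L; peptide=RRIYAL
pos 19: GGA -> P; peptide=RRIYALP
pos 22: UAU -> V; peptide=RRIYALPV
pos 25: GAC -> A; peptide=RRIYALPVA
pos 28: UGA -> STOP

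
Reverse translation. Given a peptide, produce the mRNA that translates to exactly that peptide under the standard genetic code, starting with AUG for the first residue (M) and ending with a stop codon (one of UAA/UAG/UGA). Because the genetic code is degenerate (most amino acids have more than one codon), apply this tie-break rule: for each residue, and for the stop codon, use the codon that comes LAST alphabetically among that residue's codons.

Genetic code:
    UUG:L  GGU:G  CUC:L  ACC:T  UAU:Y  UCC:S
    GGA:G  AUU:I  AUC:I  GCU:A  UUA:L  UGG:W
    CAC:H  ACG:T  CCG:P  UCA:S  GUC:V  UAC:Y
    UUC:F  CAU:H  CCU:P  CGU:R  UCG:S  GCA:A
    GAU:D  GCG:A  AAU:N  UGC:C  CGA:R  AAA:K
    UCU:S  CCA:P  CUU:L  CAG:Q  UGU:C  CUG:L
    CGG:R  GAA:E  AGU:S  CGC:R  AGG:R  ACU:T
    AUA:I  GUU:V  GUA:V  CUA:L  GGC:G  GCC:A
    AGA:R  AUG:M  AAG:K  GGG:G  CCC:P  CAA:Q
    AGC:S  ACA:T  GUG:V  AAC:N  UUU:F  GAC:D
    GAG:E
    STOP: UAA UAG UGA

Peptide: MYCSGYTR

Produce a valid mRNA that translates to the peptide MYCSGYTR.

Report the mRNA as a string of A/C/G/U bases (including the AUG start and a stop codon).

Answer: mRNA: AUGUAUUGUUCUGGUUAUACUCGUUGA

Derivation:
residue 1: M -> AUG (start codon)
residue 2: Y codons sorted = UAC,UAU -> pick last = UAU
residue 3: C codons sorted = UGC,UGU -> pick last = UGU
residue 4: S codons sorted = AGC,AGU,UCA,UCC,UCG,UCU -> pick last = UCU
residue 5: G codons sorted = GGA,GGC,GGG,GGU -> pick last = GGU
residue 6: Y codons sorted = UAC,UAU -> pick last = UAU
residue 7: T codons sorted = ACA,ACC,ACG,ACU -> pick last = ACU
residue 8: R codons sorted = AGA,AGG,CGA,CGC,CGG,CGU -> pick last = CGU
terminator: stop codons sorted = UAA,UAG,UGA -> pick last = UGA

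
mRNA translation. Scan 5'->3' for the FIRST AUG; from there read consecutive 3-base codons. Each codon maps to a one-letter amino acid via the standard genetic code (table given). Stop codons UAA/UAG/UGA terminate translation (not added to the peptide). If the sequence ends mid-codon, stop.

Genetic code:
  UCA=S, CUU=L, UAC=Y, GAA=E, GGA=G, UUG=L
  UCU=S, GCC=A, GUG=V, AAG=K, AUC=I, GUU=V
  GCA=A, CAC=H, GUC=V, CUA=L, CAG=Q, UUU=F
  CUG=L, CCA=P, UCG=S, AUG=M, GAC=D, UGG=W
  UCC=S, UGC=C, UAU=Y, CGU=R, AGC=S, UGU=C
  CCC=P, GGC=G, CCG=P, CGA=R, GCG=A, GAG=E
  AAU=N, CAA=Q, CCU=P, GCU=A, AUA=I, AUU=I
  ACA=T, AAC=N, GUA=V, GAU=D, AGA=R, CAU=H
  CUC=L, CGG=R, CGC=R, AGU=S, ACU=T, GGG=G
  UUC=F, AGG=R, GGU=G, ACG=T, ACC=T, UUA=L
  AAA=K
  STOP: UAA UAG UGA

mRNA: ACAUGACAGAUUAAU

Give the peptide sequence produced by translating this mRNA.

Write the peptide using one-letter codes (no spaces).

Answer: MTD

Derivation:
start AUG at pos 2
pos 2: AUG -> M; peptide=M
pos 5: ACA -> T; peptide=MT
pos 8: GAU -> D; peptide=MTD
pos 11: UAA -> STOP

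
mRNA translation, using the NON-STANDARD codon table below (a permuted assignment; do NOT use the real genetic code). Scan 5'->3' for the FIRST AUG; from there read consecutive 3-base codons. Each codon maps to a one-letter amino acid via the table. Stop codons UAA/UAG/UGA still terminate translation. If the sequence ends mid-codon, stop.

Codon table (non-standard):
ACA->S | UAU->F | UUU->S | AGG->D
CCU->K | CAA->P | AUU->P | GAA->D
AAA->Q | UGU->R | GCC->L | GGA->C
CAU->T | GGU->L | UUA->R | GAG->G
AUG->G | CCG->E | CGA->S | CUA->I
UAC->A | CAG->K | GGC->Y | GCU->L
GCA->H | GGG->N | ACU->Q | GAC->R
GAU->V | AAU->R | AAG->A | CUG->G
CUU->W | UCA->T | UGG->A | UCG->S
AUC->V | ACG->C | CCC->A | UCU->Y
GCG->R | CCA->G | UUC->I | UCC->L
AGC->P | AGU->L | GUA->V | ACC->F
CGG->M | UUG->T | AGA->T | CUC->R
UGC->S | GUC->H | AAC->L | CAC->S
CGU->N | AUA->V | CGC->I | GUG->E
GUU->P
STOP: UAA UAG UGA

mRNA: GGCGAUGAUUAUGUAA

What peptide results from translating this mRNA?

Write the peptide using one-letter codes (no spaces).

Answer: GPG

Derivation:
start AUG at pos 4
pos 4: AUG -> G; peptide=G
pos 7: AUU -> P; peptide=GP
pos 10: AUG -> G; peptide=GPG
pos 13: UAA -> STOP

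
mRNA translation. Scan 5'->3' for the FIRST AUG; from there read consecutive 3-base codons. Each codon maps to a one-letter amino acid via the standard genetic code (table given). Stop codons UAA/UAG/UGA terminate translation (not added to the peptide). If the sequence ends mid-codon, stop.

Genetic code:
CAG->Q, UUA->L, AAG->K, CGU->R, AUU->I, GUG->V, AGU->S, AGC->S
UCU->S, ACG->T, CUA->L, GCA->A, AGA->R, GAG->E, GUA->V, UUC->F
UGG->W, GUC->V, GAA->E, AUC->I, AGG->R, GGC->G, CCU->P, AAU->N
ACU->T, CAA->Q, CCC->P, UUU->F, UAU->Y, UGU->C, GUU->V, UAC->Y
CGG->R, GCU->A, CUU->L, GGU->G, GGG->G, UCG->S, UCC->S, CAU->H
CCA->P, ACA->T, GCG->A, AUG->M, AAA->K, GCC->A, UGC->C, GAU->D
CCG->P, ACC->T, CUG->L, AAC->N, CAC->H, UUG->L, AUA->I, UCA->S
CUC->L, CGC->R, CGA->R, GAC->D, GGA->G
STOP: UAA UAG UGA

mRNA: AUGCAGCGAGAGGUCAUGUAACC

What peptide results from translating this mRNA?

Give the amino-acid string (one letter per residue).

start AUG at pos 0
pos 0: AUG -> M; peptide=M
pos 3: CAG -> Q; peptide=MQ
pos 6: CGA -> R; peptide=MQR
pos 9: GAG -> E; peptide=MQRE
pos 12: GUC -> V; peptide=MQREV
pos 15: AUG -> M; peptide=MQREVM
pos 18: UAA -> STOP

Answer: MQREVM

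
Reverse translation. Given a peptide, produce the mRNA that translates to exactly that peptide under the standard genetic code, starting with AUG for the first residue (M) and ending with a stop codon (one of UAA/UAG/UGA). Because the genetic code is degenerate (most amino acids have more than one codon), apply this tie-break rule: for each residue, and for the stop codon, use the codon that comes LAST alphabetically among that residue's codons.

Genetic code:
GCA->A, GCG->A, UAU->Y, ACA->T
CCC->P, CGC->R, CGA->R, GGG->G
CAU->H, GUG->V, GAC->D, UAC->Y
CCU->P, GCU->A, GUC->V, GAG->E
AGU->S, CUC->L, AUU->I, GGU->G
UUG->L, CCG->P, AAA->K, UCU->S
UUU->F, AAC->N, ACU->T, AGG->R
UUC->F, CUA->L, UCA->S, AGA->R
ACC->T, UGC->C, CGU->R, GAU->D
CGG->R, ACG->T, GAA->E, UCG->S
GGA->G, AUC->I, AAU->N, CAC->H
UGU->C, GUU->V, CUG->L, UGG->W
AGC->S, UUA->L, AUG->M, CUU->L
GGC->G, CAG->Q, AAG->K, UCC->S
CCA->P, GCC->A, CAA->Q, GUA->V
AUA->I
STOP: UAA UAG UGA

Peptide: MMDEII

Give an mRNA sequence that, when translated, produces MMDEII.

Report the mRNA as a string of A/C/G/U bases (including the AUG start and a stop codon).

residue 1: M -> AUG (start codon)
residue 2: M -> AUG (only codon)
residue 3: D codons sorted = GAC,GAU -> pick last = GAU
residue 4: E codons sorted = GAA,GAG -> pick last = GAG
residue 5: I codons sorted = AUA,AUC,AUU -> pick last = AUU
residue 6: I codons sorted = AUA,AUC,AUU -> pick last = AUU
terminator: stop codons sorted = UAA,UAG,UGA -> pick last = UGA

Answer: mRNA: AUGAUGGAUGAGAUUAUUUGA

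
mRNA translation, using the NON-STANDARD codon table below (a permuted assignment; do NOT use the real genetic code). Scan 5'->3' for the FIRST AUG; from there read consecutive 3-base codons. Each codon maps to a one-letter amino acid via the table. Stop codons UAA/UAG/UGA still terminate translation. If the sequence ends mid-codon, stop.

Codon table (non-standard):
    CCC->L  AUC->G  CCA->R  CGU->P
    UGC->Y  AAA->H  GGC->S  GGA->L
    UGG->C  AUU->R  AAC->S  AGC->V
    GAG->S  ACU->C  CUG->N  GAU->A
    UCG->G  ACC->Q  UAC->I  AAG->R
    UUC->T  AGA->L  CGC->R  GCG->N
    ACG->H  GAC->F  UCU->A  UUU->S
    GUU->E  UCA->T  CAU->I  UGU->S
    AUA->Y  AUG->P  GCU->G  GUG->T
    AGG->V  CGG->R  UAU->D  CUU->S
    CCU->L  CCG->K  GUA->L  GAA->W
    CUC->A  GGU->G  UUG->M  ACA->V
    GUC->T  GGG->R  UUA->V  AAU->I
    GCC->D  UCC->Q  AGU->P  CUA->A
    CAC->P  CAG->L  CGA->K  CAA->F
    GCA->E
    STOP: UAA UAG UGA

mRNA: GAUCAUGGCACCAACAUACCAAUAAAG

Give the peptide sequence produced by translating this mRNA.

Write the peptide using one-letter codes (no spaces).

Answer: PERVIF

Derivation:
start AUG at pos 4
pos 4: AUG -> P; peptide=P
pos 7: GCA -> E; peptide=PE
pos 10: CCA -> R; peptide=PER
pos 13: ACA -> V; peptide=PERV
pos 16: UAC -> I; peptide=PERVI
pos 19: CAA -> F; peptide=PERVIF
pos 22: UAA -> STOP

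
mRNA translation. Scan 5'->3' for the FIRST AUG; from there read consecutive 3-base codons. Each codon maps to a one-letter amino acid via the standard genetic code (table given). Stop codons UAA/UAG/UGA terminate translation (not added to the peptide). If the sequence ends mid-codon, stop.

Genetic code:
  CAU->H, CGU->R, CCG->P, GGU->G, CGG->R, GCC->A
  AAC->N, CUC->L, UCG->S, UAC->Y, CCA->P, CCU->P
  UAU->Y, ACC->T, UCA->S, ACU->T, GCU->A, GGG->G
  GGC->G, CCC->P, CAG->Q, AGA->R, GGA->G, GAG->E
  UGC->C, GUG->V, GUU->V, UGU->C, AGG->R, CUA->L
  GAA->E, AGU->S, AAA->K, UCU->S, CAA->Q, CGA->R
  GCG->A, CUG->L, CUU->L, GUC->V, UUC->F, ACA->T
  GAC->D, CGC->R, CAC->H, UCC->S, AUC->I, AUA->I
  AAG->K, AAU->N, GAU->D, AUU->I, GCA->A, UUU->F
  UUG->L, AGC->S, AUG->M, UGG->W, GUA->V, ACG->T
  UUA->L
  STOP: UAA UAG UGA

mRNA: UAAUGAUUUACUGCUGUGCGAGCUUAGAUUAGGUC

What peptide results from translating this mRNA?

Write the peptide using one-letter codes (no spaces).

start AUG at pos 2
pos 2: AUG -> M; peptide=M
pos 5: AUU -> I; peptide=MI
pos 8: UAC -> Y; peptide=MIY
pos 11: UGC -> C; peptide=MIYC
pos 14: UGU -> C; peptide=MIYCC
pos 17: GCG -> A; peptide=MIYCCA
pos 20: AGC -> S; peptide=MIYCCAS
pos 23: UUA -> L; peptide=MIYCCASL
pos 26: GAU -> D; peptide=MIYCCASLD
pos 29: UAG -> STOP

Answer: MIYCCASLD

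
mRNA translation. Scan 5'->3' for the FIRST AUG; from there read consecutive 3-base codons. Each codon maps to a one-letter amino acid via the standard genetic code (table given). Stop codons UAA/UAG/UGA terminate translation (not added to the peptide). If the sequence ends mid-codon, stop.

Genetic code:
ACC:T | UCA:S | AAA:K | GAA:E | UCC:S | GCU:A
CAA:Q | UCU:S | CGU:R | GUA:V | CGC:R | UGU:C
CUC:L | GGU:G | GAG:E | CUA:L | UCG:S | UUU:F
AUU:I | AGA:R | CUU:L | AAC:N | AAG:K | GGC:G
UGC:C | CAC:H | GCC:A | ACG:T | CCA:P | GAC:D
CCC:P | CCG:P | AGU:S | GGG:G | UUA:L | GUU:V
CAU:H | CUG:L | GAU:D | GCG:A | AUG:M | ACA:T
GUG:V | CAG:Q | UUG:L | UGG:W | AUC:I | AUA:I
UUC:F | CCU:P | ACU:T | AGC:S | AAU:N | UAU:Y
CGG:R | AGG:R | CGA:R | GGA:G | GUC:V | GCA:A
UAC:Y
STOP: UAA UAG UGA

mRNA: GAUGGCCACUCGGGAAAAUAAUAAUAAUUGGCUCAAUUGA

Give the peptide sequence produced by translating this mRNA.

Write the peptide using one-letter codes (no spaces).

start AUG at pos 1
pos 1: AUG -> M; peptide=M
pos 4: GCC -> A; peptide=MA
pos 7: ACU -> T; peptide=MAT
pos 10: CGG -> R; peptide=MATR
pos 13: GAA -> E; peptide=MATRE
pos 16: AAU -> N; peptide=MATREN
pos 19: AAU -> N; peptide=MATRENN
pos 22: AAU -> N; peptide=MATRENNN
pos 25: AAU -> N; peptide=MATRENNNN
pos 28: UGG -> W; peptide=MATRENNNNW
pos 31: CUC -> L; peptide=MATRENNNNWL
pos 34: AAU -> N; peptide=MATRENNNNWLN
pos 37: UGA -> STOP

Answer: MATRENNNNWLN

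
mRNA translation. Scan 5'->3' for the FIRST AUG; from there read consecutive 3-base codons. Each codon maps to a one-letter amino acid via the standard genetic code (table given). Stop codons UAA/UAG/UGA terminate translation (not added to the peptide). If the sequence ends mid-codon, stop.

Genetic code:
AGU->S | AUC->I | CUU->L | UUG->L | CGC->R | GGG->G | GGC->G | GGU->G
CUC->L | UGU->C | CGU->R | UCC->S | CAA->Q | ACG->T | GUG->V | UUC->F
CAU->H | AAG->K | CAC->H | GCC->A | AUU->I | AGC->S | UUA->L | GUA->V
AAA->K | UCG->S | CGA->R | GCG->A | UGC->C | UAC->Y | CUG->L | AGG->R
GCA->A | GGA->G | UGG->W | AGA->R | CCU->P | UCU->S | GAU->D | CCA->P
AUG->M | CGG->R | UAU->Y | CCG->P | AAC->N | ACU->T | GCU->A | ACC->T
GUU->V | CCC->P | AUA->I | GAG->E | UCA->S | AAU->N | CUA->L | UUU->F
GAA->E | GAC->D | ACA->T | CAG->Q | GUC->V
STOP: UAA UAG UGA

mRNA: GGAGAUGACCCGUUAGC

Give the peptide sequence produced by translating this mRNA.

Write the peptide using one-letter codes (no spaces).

Answer: MTR

Derivation:
start AUG at pos 4
pos 4: AUG -> M; peptide=M
pos 7: ACC -> T; peptide=MT
pos 10: CGU -> R; peptide=MTR
pos 13: UAG -> STOP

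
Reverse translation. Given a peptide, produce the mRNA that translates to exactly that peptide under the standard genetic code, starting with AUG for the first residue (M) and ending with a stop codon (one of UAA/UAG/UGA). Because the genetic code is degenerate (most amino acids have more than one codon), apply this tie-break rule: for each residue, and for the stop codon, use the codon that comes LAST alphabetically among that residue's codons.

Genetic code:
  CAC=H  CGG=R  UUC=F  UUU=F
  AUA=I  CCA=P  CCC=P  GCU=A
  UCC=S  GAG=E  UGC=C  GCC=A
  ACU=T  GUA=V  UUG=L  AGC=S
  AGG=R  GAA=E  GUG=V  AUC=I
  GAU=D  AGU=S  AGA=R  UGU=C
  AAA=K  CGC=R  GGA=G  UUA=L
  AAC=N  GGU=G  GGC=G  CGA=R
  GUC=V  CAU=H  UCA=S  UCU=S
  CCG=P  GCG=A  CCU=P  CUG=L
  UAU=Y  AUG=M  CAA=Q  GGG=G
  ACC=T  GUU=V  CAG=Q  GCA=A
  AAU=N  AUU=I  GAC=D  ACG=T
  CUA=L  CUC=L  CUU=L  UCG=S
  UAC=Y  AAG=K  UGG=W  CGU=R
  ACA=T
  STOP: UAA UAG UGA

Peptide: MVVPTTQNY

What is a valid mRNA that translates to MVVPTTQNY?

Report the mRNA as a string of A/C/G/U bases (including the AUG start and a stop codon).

Answer: mRNA: AUGGUUGUUCCUACUACUCAGAAUUAUUGA

Derivation:
residue 1: M -> AUG (start codon)
residue 2: V codons sorted = GUA,GUC,GUG,GUU -> pick last = GUU
residue 3: V codons sorted = GUA,GUC,GUG,GUU -> pick last = GUU
residue 4: P codons sorted = CCA,CCC,CCG,CCU -> pick last = CCU
residue 5: T codons sorted = ACA,ACC,ACG,ACU -> pick last = ACU
residue 6: T codons sorted = ACA,ACC,ACG,ACU -> pick last = ACU
residue 7: Q codons sorted = CAA,CAG -> pick last = CAG
residue 8: N codons sorted = AAC,AAU -> pick last = AAU
residue 9: Y codons sorted = UAC,UAU -> pick last = UAU
terminator: stop codons sorted = UAA,UAG,UGA -> pick last = UGA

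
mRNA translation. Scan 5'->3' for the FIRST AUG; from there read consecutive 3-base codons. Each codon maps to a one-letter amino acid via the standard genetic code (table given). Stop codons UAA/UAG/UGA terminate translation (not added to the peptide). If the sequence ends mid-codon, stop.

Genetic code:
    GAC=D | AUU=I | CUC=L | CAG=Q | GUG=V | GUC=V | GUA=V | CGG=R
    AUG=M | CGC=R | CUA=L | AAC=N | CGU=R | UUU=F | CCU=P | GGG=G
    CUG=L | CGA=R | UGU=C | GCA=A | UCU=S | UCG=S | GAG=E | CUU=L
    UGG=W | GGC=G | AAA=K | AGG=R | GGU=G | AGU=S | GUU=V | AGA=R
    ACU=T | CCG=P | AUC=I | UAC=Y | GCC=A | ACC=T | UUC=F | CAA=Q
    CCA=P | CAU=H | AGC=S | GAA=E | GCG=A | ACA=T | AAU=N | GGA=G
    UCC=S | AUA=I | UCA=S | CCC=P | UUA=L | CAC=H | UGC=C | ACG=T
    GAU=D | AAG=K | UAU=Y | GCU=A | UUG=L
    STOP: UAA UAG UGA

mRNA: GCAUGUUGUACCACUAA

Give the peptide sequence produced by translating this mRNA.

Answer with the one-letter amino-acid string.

Answer: MLYH

Derivation:
start AUG at pos 2
pos 2: AUG -> M; peptide=M
pos 5: UUG -> L; peptide=ML
pos 8: UAC -> Y; peptide=MLY
pos 11: CAC -> H; peptide=MLYH
pos 14: UAA -> STOP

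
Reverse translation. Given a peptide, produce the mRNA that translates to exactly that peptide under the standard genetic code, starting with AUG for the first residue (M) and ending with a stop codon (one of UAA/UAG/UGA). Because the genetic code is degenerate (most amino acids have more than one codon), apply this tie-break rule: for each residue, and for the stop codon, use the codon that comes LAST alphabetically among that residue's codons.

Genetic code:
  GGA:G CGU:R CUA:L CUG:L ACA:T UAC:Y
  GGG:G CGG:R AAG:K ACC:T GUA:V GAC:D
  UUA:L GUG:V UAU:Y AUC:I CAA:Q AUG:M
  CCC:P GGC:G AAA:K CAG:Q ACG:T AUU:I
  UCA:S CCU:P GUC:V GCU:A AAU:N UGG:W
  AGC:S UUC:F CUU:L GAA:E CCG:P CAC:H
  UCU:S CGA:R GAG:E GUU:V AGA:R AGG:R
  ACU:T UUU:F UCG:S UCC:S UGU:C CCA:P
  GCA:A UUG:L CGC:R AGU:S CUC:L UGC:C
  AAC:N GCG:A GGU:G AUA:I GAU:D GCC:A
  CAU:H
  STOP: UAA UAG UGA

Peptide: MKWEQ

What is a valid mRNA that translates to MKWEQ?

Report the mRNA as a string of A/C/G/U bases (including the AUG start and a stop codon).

residue 1: M -> AUG (start codon)
residue 2: K codons sorted = AAA,AAG -> pick last = AAG
residue 3: W -> UGG (only codon)
residue 4: E codons sorted = GAA,GAG -> pick last = GAG
residue 5: Q codons sorted = CAA,CAG -> pick last = CAG
terminator: stop codons sorted = UAA,UAG,UGA -> pick last = UGA

Answer: mRNA: AUGAAGUGGGAGCAGUGA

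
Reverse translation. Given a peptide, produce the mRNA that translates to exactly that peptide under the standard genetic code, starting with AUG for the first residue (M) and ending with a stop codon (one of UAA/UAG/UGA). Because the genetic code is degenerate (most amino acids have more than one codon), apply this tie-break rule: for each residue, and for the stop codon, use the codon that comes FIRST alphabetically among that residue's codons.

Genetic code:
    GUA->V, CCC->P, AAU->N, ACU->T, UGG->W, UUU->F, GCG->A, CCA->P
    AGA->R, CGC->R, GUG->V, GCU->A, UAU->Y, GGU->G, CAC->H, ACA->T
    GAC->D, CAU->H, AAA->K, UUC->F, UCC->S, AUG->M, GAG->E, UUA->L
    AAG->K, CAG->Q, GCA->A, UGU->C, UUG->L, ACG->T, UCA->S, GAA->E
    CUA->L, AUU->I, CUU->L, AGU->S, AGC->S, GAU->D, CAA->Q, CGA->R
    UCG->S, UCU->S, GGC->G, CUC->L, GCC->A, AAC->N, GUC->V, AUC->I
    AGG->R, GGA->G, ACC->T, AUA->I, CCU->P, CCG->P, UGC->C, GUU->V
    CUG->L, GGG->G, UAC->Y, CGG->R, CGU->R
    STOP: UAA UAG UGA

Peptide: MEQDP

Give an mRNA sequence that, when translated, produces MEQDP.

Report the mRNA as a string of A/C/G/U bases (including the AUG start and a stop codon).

residue 1: M -> AUG (start codon)
residue 2: E codons sorted = GAA,GAG -> pick first = GAA
residue 3: Q codons sorted = CAA,CAG -> pick first = CAA
residue 4: D codons sorted = GAC,GAU -> pick first = GAC
residue 5: P codons sorted = CCA,CCC,CCG,CCU -> pick first = CCA
terminator: stop codons sorted = UAA,UAG,UGA -> pick first = UAA

Answer: mRNA: AUGGAACAAGACCCAUAA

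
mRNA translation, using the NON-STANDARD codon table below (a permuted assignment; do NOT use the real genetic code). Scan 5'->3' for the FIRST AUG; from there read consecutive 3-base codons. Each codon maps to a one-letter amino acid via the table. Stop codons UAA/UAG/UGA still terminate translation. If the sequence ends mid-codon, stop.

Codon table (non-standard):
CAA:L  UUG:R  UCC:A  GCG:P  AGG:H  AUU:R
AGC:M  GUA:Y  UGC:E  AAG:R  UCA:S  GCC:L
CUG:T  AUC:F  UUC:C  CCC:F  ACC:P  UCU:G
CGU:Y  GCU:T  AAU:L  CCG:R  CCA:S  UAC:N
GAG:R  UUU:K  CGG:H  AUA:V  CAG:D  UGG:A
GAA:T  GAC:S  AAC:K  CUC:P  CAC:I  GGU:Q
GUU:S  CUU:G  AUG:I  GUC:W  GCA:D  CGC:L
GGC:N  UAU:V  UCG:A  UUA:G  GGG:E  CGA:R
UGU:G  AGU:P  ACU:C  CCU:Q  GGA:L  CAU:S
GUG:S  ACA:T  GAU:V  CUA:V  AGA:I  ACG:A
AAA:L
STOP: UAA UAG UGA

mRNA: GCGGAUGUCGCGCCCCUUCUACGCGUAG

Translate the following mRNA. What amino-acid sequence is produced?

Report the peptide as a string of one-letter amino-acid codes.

Answer: IALFCNP

Derivation:
start AUG at pos 4
pos 4: AUG -> I; peptide=I
pos 7: UCG -> A; peptide=IA
pos 10: CGC -> L; peptide=IAL
pos 13: CCC -> F; peptide=IALF
pos 16: UUC -> C; peptide=IALFC
pos 19: UAC -> N; peptide=IALFCN
pos 22: GCG -> P; peptide=IALFCNP
pos 25: UAG -> STOP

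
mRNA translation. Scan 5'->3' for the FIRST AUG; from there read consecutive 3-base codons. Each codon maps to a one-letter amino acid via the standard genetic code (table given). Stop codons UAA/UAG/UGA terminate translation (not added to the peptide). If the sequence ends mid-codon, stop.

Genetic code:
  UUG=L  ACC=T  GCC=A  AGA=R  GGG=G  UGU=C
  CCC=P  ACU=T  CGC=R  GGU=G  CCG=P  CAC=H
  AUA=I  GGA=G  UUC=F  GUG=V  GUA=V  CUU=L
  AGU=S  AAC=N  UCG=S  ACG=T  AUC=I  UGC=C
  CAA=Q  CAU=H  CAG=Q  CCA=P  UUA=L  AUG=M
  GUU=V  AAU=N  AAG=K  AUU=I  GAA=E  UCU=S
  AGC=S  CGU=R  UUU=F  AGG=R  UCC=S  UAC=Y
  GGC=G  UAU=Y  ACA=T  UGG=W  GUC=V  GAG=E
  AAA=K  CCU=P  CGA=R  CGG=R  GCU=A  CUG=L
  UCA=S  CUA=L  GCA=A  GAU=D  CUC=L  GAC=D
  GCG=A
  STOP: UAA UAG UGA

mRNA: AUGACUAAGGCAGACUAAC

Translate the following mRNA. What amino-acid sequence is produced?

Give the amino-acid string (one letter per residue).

Answer: MTKAD

Derivation:
start AUG at pos 0
pos 0: AUG -> M; peptide=M
pos 3: ACU -> T; peptide=MT
pos 6: AAG -> K; peptide=MTK
pos 9: GCA -> A; peptide=MTKA
pos 12: GAC -> D; peptide=MTKAD
pos 15: UAA -> STOP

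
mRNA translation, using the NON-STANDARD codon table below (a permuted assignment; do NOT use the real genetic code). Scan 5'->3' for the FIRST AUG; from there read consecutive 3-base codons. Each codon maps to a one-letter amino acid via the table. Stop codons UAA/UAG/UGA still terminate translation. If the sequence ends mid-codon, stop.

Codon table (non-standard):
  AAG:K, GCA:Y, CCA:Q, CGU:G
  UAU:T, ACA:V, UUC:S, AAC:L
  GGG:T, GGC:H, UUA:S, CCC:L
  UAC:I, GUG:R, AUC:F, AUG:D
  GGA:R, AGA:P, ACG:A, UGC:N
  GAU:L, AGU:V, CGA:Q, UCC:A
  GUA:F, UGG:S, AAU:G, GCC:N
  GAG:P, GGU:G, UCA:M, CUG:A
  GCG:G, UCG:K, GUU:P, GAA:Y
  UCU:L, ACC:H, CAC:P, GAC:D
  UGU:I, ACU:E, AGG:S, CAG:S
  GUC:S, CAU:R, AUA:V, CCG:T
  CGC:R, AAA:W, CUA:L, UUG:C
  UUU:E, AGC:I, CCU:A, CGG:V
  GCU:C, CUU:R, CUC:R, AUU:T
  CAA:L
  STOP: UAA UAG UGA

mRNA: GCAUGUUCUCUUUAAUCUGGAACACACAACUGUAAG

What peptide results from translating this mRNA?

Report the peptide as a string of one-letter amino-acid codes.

start AUG at pos 2
pos 2: AUG -> D; peptide=D
pos 5: UUC -> S; peptide=DS
pos 8: UCU -> L; peptide=DSL
pos 11: UUA -> S; peptide=DSLS
pos 14: AUC -> F; peptide=DSLSF
pos 17: UGG -> S; peptide=DSLSFS
pos 20: AAC -> L; peptide=DSLSFSL
pos 23: ACA -> V; peptide=DSLSFSLV
pos 26: CAA -> L; peptide=DSLSFSLVL
pos 29: CUG -> A; peptide=DSLSFSLVLA
pos 32: UAA -> STOP

Answer: DSLSFSLVLA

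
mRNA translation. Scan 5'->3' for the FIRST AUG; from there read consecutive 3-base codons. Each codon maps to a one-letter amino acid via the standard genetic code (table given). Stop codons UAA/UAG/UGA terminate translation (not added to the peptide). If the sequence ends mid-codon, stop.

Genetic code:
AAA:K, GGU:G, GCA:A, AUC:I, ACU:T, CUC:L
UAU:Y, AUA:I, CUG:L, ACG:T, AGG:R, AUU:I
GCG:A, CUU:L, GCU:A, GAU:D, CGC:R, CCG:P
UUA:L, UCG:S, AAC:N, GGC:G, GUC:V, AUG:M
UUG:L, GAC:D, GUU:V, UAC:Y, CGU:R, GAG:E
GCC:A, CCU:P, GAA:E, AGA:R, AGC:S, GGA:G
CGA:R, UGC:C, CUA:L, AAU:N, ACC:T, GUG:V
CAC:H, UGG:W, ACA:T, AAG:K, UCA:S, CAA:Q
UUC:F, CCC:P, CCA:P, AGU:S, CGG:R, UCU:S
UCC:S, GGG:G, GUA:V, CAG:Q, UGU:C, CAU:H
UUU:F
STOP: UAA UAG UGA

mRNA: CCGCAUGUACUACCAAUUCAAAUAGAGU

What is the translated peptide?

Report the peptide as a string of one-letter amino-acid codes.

start AUG at pos 4
pos 4: AUG -> M; peptide=M
pos 7: UAC -> Y; peptide=MY
pos 10: UAC -> Y; peptide=MYY
pos 13: CAA -> Q; peptide=MYYQ
pos 16: UUC -> F; peptide=MYYQF
pos 19: AAA -> K; peptide=MYYQFK
pos 22: UAG -> STOP

Answer: MYYQFK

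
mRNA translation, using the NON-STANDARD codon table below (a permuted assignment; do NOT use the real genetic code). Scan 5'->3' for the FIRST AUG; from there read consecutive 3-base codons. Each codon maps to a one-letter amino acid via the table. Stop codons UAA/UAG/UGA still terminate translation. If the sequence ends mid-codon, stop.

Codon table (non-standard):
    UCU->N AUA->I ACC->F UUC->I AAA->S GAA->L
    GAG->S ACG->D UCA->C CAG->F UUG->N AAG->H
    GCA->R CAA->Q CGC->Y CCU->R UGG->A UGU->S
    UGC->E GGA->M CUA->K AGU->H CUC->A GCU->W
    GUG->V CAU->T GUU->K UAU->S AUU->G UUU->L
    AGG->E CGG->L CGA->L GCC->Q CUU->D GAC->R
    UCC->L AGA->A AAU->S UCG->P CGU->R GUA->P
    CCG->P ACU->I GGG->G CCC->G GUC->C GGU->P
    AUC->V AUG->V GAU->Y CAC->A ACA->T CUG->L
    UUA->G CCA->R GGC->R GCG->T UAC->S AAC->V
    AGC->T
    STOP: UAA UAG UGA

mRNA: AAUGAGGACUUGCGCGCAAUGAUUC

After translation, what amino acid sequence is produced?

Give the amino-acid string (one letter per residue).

start AUG at pos 1
pos 1: AUG -> V; peptide=V
pos 4: AGG -> E; peptide=VE
pos 7: ACU -> I; peptide=VEI
pos 10: UGC -> E; peptide=VEIE
pos 13: GCG -> T; peptide=VEIET
pos 16: CAA -> Q; peptide=VEIETQ
pos 19: UGA -> STOP

Answer: VEIETQ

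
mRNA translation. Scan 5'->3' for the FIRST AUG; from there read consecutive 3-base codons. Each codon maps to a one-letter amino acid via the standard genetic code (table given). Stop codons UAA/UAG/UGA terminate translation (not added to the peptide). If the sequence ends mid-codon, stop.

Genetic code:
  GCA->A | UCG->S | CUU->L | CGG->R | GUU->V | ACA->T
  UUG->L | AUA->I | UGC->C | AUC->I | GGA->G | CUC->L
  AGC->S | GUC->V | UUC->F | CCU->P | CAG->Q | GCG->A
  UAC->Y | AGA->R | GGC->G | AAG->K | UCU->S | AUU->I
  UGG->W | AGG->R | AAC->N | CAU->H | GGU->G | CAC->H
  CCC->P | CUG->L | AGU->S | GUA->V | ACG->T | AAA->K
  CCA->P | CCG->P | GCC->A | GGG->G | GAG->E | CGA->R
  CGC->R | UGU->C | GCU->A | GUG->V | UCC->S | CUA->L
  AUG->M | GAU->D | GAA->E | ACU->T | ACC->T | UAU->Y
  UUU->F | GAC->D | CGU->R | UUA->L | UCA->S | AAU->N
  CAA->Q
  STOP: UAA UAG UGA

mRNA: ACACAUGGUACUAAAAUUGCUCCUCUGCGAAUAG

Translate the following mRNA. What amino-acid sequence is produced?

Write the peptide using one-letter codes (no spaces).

start AUG at pos 4
pos 4: AUG -> M; peptide=M
pos 7: GUA -> V; peptide=MV
pos 10: CUA -> L; peptide=MVL
pos 13: AAA -> K; peptide=MVLK
pos 16: UUG -> L; peptide=MVLKL
pos 19: CUC -> L; peptide=MVLKLL
pos 22: CUC -> L; peptide=MVLKLLL
pos 25: UGC -> C; peptide=MVLKLLLC
pos 28: GAA -> E; peptide=MVLKLLLCE
pos 31: UAG -> STOP

Answer: MVLKLLLCE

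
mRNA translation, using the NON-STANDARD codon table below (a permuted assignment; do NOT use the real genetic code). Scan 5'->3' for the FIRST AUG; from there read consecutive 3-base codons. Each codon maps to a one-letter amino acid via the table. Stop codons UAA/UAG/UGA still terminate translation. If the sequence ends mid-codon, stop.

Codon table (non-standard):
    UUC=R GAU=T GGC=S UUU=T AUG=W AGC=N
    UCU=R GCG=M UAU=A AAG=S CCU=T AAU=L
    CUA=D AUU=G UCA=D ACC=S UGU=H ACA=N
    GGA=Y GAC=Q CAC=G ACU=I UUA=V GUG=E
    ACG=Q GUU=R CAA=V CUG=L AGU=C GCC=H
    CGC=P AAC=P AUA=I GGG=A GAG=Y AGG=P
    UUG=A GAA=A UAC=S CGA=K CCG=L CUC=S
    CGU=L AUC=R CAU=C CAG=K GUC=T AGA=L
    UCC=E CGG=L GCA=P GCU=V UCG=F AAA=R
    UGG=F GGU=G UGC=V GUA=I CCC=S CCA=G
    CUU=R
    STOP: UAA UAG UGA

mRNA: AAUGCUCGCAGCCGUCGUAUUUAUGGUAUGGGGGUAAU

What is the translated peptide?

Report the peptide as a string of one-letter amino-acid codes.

start AUG at pos 1
pos 1: AUG -> W; peptide=W
pos 4: CUC -> S; peptide=WS
pos 7: GCA -> P; peptide=WSP
pos 10: GCC -> H; peptide=WSPH
pos 13: GUC -> T; peptide=WSPHT
pos 16: GUA -> I; peptide=WSPHTI
pos 19: UUU -> T; peptide=WSPHTIT
pos 22: AUG -> W; peptide=WSPHTITW
pos 25: GUA -> I; peptide=WSPHTITWI
pos 28: UGG -> F; peptide=WSPHTITWIF
pos 31: GGG -> A; peptide=WSPHTITWIFA
pos 34: UAA -> STOP

Answer: WSPHTITWIFA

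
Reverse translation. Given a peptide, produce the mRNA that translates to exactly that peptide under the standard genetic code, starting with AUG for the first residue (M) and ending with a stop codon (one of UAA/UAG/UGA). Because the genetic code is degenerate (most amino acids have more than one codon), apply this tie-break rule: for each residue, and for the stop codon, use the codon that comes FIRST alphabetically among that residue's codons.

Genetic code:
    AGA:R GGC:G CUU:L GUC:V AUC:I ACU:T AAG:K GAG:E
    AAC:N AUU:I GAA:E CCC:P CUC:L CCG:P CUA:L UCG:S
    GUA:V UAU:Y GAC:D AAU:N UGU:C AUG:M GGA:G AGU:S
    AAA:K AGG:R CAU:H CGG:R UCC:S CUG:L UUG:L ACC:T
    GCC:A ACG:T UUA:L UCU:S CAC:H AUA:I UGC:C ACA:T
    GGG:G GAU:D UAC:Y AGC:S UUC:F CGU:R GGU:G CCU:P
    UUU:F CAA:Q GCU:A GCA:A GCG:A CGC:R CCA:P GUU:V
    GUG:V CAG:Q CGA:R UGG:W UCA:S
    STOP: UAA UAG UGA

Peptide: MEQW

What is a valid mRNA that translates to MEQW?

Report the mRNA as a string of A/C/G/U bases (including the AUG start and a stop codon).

residue 1: M -> AUG (start codon)
residue 2: E codons sorted = GAA,GAG -> pick first = GAA
residue 3: Q codons sorted = CAA,CAG -> pick first = CAA
residue 4: W -> UGG (only codon)
terminator: stop codons sorted = UAA,UAG,UGA -> pick first = UAA

Answer: mRNA: AUGGAACAAUGGUAA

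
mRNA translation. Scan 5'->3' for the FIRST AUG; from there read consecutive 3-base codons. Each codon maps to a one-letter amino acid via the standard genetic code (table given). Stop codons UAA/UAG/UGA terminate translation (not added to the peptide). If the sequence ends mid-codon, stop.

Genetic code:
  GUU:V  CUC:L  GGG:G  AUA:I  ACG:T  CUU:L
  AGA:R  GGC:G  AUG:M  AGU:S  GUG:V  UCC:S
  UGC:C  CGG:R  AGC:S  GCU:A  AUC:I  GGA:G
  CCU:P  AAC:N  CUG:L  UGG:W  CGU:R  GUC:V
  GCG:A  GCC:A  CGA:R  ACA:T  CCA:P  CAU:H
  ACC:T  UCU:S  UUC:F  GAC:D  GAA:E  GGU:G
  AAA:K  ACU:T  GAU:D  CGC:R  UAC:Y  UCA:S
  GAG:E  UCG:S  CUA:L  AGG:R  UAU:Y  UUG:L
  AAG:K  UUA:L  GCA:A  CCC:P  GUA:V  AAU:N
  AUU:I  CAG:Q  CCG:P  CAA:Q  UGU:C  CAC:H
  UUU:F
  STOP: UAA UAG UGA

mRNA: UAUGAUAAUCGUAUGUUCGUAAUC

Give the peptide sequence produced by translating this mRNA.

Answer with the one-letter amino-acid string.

start AUG at pos 1
pos 1: AUG -> M; peptide=M
pos 4: AUA -> I; peptide=MI
pos 7: AUC -> I; peptide=MII
pos 10: GUA -> V; peptide=MIIV
pos 13: UGU -> C; peptide=MIIVC
pos 16: UCG -> S; peptide=MIIVCS
pos 19: UAA -> STOP

Answer: MIIVCS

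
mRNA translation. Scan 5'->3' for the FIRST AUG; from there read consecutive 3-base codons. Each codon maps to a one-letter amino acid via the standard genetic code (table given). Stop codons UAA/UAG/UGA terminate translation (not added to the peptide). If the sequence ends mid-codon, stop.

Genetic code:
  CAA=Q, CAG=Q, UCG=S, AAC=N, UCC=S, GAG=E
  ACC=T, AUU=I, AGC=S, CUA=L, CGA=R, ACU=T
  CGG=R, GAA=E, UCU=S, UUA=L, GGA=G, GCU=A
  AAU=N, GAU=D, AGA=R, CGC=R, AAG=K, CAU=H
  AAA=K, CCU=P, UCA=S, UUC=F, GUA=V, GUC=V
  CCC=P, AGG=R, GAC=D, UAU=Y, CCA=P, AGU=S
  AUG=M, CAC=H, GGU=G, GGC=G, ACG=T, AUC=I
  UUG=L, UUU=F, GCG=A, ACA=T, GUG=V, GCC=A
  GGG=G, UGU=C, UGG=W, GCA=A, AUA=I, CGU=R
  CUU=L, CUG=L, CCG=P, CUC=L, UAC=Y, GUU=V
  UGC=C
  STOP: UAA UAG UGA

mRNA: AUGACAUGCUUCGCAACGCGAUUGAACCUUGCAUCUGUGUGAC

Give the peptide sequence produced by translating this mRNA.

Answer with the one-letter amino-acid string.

start AUG at pos 0
pos 0: AUG -> M; peptide=M
pos 3: ACA -> T; peptide=MT
pos 6: UGC -> C; peptide=MTC
pos 9: UUC -> F; peptide=MTCF
pos 12: GCA -> A; peptide=MTCFA
pos 15: ACG -> T; peptide=MTCFAT
pos 18: CGA -> R; peptide=MTCFATR
pos 21: UUG -> L; peptide=MTCFATRL
pos 24: AAC -> N; peptide=MTCFATRLN
pos 27: CUU -> L; peptide=MTCFATRLNL
pos 30: GCA -> A; peptide=MTCFATRLNLA
pos 33: UCU -> S; peptide=MTCFATRLNLAS
pos 36: GUG -> V; peptide=MTCFATRLNLASV
pos 39: UGA -> STOP

Answer: MTCFATRLNLASV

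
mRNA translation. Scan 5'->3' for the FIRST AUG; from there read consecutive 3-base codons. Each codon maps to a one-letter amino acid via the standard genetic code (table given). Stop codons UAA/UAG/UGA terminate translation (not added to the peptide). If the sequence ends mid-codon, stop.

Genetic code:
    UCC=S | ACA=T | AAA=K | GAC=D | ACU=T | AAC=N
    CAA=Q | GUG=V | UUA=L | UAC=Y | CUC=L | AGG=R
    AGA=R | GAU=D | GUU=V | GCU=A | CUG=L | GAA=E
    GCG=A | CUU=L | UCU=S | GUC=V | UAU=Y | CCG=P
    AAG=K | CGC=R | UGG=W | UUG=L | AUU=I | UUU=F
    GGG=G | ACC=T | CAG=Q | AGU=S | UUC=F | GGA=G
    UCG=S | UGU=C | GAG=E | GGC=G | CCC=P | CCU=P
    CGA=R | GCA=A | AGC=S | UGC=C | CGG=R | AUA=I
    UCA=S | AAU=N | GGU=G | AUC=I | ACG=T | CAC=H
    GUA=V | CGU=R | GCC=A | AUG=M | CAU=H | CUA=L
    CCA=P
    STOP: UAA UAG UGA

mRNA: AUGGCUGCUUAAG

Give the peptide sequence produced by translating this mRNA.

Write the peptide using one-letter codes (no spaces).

Answer: MAA

Derivation:
start AUG at pos 0
pos 0: AUG -> M; peptide=M
pos 3: GCU -> A; peptide=MA
pos 6: GCU -> A; peptide=MAA
pos 9: UAA -> STOP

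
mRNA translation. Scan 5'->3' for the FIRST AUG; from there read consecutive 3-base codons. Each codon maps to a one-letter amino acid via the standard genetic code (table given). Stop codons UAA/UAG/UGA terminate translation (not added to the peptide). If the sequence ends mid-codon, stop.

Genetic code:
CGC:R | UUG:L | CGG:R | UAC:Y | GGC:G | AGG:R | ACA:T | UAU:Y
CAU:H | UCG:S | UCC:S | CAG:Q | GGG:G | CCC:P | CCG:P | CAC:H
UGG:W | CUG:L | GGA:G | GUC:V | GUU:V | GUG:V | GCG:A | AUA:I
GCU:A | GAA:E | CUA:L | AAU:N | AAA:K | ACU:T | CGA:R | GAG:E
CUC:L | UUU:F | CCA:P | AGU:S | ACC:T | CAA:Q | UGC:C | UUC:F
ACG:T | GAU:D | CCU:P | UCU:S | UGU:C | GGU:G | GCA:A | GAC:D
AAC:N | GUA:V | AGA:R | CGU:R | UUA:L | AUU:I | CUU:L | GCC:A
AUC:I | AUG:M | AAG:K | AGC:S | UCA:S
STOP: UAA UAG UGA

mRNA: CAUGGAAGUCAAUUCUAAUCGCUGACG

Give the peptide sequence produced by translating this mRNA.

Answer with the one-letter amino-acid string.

start AUG at pos 1
pos 1: AUG -> M; peptide=M
pos 4: GAA -> E; peptide=ME
pos 7: GUC -> V; peptide=MEV
pos 10: AAU -> N; peptide=MEVN
pos 13: UCU -> S; peptide=MEVNS
pos 16: AAU -> N; peptide=MEVNSN
pos 19: CGC -> R; peptide=MEVNSNR
pos 22: UGA -> STOP

Answer: MEVNSNR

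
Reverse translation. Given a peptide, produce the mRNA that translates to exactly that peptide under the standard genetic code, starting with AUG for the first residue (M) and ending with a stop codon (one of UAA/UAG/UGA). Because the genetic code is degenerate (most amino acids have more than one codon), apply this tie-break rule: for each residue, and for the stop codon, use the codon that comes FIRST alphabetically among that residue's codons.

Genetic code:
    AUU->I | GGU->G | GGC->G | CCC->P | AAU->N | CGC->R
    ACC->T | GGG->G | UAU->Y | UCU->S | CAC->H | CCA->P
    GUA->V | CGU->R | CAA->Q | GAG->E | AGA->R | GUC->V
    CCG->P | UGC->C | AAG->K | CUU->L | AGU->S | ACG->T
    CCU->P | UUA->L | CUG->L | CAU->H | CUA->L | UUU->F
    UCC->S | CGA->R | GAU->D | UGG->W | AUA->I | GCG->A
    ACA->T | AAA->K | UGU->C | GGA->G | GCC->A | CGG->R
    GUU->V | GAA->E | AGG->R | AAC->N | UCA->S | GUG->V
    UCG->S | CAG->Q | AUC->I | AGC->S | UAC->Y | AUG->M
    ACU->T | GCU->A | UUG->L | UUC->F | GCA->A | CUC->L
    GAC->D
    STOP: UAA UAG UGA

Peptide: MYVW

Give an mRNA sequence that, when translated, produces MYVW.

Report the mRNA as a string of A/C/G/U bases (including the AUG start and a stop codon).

Answer: mRNA: AUGUACGUAUGGUAA

Derivation:
residue 1: M -> AUG (start codon)
residue 2: Y codons sorted = UAC,UAU -> pick first = UAC
residue 3: V codons sorted = GUA,GUC,GUG,GUU -> pick first = GUA
residue 4: W -> UGG (only codon)
terminator: stop codons sorted = UAA,UAG,UGA -> pick first = UAA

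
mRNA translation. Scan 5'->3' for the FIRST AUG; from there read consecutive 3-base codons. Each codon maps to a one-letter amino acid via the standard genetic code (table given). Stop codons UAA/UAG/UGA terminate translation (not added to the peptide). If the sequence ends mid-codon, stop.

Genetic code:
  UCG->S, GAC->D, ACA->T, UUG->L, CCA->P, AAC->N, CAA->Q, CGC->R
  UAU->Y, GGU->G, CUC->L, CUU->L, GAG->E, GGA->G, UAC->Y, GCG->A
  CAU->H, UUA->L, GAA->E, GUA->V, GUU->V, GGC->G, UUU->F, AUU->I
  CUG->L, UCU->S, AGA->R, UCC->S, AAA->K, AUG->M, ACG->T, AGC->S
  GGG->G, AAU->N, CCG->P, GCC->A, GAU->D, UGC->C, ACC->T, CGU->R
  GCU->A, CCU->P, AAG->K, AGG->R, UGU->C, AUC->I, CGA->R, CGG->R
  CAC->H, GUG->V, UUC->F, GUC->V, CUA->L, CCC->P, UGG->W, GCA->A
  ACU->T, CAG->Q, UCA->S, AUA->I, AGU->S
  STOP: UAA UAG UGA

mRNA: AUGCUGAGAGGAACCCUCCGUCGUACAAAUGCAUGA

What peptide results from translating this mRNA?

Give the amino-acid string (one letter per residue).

start AUG at pos 0
pos 0: AUG -> M; peptide=M
pos 3: CUG -> L; peptide=ML
pos 6: AGA -> R; peptide=MLR
pos 9: GGA -> G; peptide=MLRG
pos 12: ACC -> T; peptide=MLRGT
pos 15: CUC -> L; peptide=MLRGTL
pos 18: CGU -> R; peptide=MLRGTLR
pos 21: CGU -> R; peptide=MLRGTLRR
pos 24: ACA -> T; peptide=MLRGTLRRT
pos 27: AAU -> N; peptide=MLRGTLRRTN
pos 30: GCA -> A; peptide=MLRGTLRRTNA
pos 33: UGA -> STOP

Answer: MLRGTLRRTNA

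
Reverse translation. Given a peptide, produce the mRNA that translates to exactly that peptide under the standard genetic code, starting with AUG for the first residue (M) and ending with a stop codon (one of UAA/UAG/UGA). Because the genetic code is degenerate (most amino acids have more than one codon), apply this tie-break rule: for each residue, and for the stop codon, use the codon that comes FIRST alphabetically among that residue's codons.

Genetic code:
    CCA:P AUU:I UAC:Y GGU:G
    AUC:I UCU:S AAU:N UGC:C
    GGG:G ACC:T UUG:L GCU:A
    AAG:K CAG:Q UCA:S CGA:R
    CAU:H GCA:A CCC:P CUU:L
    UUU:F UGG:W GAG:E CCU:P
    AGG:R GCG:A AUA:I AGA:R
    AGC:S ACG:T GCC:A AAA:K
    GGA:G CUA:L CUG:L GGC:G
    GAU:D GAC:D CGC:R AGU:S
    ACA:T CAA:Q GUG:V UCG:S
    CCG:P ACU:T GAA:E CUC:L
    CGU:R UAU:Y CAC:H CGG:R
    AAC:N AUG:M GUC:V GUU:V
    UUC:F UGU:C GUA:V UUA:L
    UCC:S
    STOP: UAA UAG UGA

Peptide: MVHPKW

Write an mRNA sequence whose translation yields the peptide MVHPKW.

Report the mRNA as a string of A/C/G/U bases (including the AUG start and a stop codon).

residue 1: M -> AUG (start codon)
residue 2: V codons sorted = GUA,GUC,GUG,GUU -> pick first = GUA
residue 3: H codons sorted = CAC,CAU -> pick first = CAC
residue 4: P codons sorted = CCA,CCC,CCG,CCU -> pick first = CCA
residue 5: K codons sorted = AAA,AAG -> pick first = AAA
residue 6: W -> UGG (only codon)
terminator: stop codons sorted = UAA,UAG,UGA -> pick first = UAA

Answer: mRNA: AUGGUACACCCAAAAUGGUAA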